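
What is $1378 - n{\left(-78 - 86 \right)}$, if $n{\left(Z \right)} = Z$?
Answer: $1542$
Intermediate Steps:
$1378 - n{\left(-78 - 86 \right)} = 1378 - \left(-78 - 86\right) = 1378 - -164 = 1378 + 164 = 1542$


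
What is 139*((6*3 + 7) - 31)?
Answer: -834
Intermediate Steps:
139*((6*3 + 7) - 31) = 139*((18 + 7) - 31) = 139*(25 - 31) = 139*(-6) = -834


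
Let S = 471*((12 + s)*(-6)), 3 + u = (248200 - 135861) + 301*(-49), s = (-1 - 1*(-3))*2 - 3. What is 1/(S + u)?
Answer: 1/60849 ≈ 1.6434e-5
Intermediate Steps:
s = 1 (s = (-1 + 3)*2 - 3 = 2*2 - 3 = 4 - 3 = 1)
u = 97587 (u = -3 + ((248200 - 135861) + 301*(-49)) = -3 + (112339 - 14749) = -3 + 97590 = 97587)
S = -36738 (S = 471*((12 + 1)*(-6)) = 471*(13*(-6)) = 471*(-78) = -36738)
1/(S + u) = 1/(-36738 + 97587) = 1/60849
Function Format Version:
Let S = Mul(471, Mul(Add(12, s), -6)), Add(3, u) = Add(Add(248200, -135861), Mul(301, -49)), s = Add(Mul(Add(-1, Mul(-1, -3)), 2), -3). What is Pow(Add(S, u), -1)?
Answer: Rational(1, 60849) ≈ 1.6434e-5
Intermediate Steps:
s = 1 (s = Add(Mul(Add(-1, 3), 2), -3) = Add(Mul(2, 2), -3) = Add(4, -3) = 1)
u = 97587 (u = Add(-3, Add(Add(248200, -135861), Mul(301, -49))) = Add(-3, Add(112339, -14749)) = Add(-3, 97590) = 97587)
S = -36738 (S = Mul(471, Mul(Add(12, 1), -6)) = Mul(471, Mul(13, -6)) = Mul(471, -78) = -36738)
Pow(Add(S, u), -1) = Pow(Add(-36738, 97587), -1) = Pow(60849, -1) = Rational(1, 60849)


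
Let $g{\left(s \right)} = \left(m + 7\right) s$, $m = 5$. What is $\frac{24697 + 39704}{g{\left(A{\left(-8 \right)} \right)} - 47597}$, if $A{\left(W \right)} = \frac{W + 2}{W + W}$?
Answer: $- \frac{128802}{95185} \approx -1.3532$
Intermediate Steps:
$A{\left(W \right)} = \frac{2 + W}{2 W}$
$g{\left(s \right)} = 12 s$ ($g{\left(s \right)} = \left(5 + 7\right) s = 12 s$)
$\frac{24697 + 39704}{g{\left(A{\left(-8 \right)} \right)} - 47597} = \frac{24697 + 39704}{12 \frac{2 - 8}{2 \left(-8\right)} - 47597} = \frac{64401}{12 \cdot \frac{1}{2} \left(- \frac{1}{8}\right) \left(-6\right) - 47597} = \frac{64401}{12 \cdot \frac{3}{8} - 47597} = \frac{64401}{\frac{9}{2} - 47597} = \frac{64401}{- \frac{95185}{2}} = 64401 \left(- \frac{2}{95185}\right) = - \frac{128802}{95185}$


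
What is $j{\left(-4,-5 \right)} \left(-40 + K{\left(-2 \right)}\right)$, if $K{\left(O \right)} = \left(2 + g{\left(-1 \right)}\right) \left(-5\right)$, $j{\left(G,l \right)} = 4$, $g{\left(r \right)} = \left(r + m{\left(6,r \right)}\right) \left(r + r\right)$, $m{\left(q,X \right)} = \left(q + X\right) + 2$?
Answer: $40$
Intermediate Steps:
$m{\left(q,X \right)} = 2 + X + q$ ($m{\left(q,X \right)} = \left(X + q\right) + 2 = 2 + X + q$)
$g{\left(r \right)} = 2 r \left(8 + 2 r\right)$ ($g{\left(r \right)} = \left(r + \left(2 + r + 6\right)\right) \left(r + r\right) = \left(r + \left(8 + r\right)\right) 2 r = \left(8 + 2 r\right) 2 r = 2 r \left(8 + 2 r\right)$)
$K{\left(O \right)} = 50$ ($K{\left(O \right)} = \left(2 + 4 \left(-1\right) \left(4 - 1\right)\right) \left(-5\right) = \left(2 + 4 \left(-1\right) 3\right) \left(-5\right) = \left(2 - 12\right) \left(-5\right) = \left(-10\right) \left(-5\right) = 50$)
$j{\left(-4,-5 \right)} \left(-40 + K{\left(-2 \right)}\right) = 4 \left(-40 + 50\right) = 4 \cdot 10 = 40$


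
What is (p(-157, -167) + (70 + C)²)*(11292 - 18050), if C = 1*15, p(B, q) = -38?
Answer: -48569746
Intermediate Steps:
C = 15
(p(-157, -167) + (70 + C)²)*(11292 - 18050) = (-38 + (70 + 15)²)*(11292 - 18050) = (-38 + 85²)*(-6758) = (-38 + 7225)*(-6758) = 7187*(-6758) = -48569746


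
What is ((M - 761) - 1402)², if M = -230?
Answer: 5726449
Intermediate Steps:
((M - 761) - 1402)² = ((-230 - 761) - 1402)² = (-991 - 1402)² = (-2393)² = 5726449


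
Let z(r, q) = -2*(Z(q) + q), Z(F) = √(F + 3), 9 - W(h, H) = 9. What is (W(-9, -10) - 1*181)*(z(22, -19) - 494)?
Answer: 82536 + 1448*I ≈ 82536.0 + 1448.0*I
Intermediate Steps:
W(h, H) = 0 (W(h, H) = 9 - 1*9 = 9 - 9 = 0)
Z(F) = √(3 + F)
z(r, q) = -2*q - 2*√(3 + q) (z(r, q) = -2*(√(3 + q) + q) = -2*(q + √(3 + q)) = -2*q - 2*√(3 + q))
(W(-9, -10) - 1*181)*(z(22, -19) - 494) = (0 - 1*181)*((-2*(-19) - 2*√(3 - 19)) - 494) = (0 - 181)*((38 - 8*I) - 494) = -181*((38 - 8*I) - 494) = -181*(-456 - 8*I) = 82536 + 1448*I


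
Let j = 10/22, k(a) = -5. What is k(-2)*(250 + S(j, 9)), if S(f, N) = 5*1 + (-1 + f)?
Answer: -13995/11 ≈ -1272.3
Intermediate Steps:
j = 5/11 (j = 10*(1/22) = 5/11 ≈ 0.45455)
S(f, N) = 4 + f (S(f, N) = 5 + (-1 + f) = 4 + f)
k(-2)*(250 + S(j, 9)) = -5*(250 + (4 + 5/11)) = -5*(250 + 49/11) = -5*2799/11 = -13995/11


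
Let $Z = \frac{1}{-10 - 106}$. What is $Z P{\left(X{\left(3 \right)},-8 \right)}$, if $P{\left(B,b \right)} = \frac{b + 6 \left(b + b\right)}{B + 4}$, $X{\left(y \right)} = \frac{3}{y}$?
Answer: $\frac{26}{145} \approx 0.17931$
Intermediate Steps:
$P{\left(B,b \right)} = \frac{13 b}{4 + B}$ ($P{\left(B,b \right)} = \frac{b + 6 \cdot 2 b}{4 + B} = \frac{b + 12 b}{4 + B} = \frac{13 b}{4 + B}$)
$Z = - \frac{1}{116}$ ($Z = \frac{1}{-116} = - \frac{1}{116} \approx -0.0086207$)
$Z P{\left(X{\left(3 \right)},-8 \right)} = - \frac{13 \left(-8\right) \frac{1}{4 + \frac{3}{3}}}{116} = - \frac{13 \left(-8\right) \frac{1}{4 + 3 \cdot \frac{1}{3}}}{116} = - \frac{13 \left(-8\right) \frac{1}{4 + 1}}{116} = - \frac{13 \left(-8\right) \frac{1}{5}}{116} = \left(- \frac{1}{116}\right) \left(- \frac{104}{5}\right) = \frac{26}{145}$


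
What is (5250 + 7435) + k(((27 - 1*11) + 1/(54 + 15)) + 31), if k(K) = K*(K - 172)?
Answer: 32417029/4761 ≈ 6808.9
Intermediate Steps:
k(K) = K*(-172 + K)
(5250 + 7435) + k(((27 - 1*11) + 1/(54 + 15)) + 31) = (5250 + 7435) + (((27 - 1*11) + 1/(54 + 15)) + 31)*(-172 + (((27 - 1*11) + 1/(54 + 15)) + 31)) = 12685 + (((27 - 11) + 1/69) + 31)*(-172 + (((27 - 11) + 1/69) + 31)) = 12685 + ((16 + 1/69) + 31)*(-172 + ((16 + 1/69) + 31)) = 12685 + (1105/69 + 31)*(-172 + (1105/69 + 31)) = 12685 + 3244*(-172 + 3244/69)/69 = 12685 + (3244/69)*(-8624/69) = 12685 - 27976256/4761 = 32417029/4761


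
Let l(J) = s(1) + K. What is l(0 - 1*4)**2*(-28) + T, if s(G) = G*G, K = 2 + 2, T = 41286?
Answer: 40586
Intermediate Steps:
K = 4
s(G) = G**2
l(J) = 5 (l(J) = 1**2 + 4 = 1 + 4 = 5)
l(0 - 1*4)**2*(-28) + T = 5**2*(-28) + 41286 = 25*(-28) + 41286 = -700 + 41286 = 40586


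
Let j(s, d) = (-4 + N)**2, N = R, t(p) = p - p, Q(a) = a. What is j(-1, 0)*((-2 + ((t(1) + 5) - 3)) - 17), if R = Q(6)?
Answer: -68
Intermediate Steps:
t(p) = 0
R = 6
N = 6
j(s, d) = 4 (j(s, d) = (-4 + 6)**2 = 2**2 = 4)
j(-1, 0)*((-2 + ((t(1) + 5) - 3)) - 17) = 4*((-2 + ((0 + 5) - 3)) - 17) = 4*((-2 + (5 - 3)) - 17) = 4*((-2 + 2) - 17) = 4*(0 - 17) = 4*(-17) = -68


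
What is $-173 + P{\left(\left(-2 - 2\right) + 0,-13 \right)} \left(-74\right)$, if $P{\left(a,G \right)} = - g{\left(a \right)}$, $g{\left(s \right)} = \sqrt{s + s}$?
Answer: $-173 + 148 i \sqrt{2} \approx -173.0 + 209.3 i$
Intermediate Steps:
$g{\left(s \right)} = \sqrt{2} \sqrt{s}$ ($g{\left(s \right)} = \sqrt{2 s} = \sqrt{2} \sqrt{s}$)
$P{\left(a,G \right)} = - \sqrt{2} \sqrt{a}$
$-173 + P{\left(\left(-2 - 2\right) + 0,-13 \right)} \left(-74\right) = -173 + - \sqrt{2} \sqrt{\left(-2 - 2\right) + 0} \left(-74\right) = -173 + - \sqrt{2} \sqrt{-4 + 0} \left(-74\right) = -173 + - \sqrt{2} \sqrt{-4} \left(-74\right) = -173 + - \sqrt{2} \cdot 2 i \left(-74\right) = -173 + - 2 i \sqrt{2} \left(-74\right) = -173 + 148 i \sqrt{2}$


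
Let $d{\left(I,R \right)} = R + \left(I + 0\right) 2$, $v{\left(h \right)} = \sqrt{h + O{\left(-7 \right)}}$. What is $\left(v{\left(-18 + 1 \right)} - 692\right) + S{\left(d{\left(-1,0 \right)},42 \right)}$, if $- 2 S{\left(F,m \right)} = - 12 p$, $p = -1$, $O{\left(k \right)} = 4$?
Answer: $-698 + i \sqrt{13} \approx -698.0 + 3.6056 i$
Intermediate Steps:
$v{\left(h \right)} = \sqrt{4 + h}$ ($v{\left(h \right)} = \sqrt{h + 4} = \sqrt{4 + h}$)
$d{\left(I,R \right)} = R + 2 I$ ($d{\left(I,R \right)} = R + I 2 = R + 2 I$)
$S{\left(F,m \right)} = -6$ ($S{\left(F,m \right)} = - \frac{\left(-12\right) \left(-1\right)}{2} = \left(- \frac{1}{2}\right) 12 = -6$)
$\left(v{\left(-18 + 1 \right)} - 692\right) + S{\left(d{\left(-1,0 \right)},42 \right)} = \left(\sqrt{4 + \left(-18 + 1\right)} - 692\right) - 6 = \left(\sqrt{4 - 17} - 692\right) - 6 = \left(\sqrt{-13} - 692\right) - 6 = \left(i \sqrt{13} - 692\right) - 6 = \left(-692 + i \sqrt{13}\right) - 6 = -698 + i \sqrt{13}$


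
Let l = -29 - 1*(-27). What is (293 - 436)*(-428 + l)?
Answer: 61490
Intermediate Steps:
l = -2 (l = -29 + 27 = -2)
(293 - 436)*(-428 + l) = (293 - 436)*(-428 - 2) = -143*(-430) = 61490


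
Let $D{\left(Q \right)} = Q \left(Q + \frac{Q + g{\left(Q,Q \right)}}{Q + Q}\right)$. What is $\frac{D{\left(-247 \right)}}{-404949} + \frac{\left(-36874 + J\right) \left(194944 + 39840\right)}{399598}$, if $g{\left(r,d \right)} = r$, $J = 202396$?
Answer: $\frac{2622845041214446}{26969468417} \approx 97252.0$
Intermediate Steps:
$D{\left(Q \right)} = Q \left(1 + Q\right)$ ($D{\left(Q \right)} = Q \left(Q + \frac{Q + Q}{Q + Q}\right) = Q \left(Q + \frac{2 Q}{2 Q}\right) = Q \left(Q + 2 Q \frac{1}{2 Q}\right) = Q \left(Q + 1\right) = Q \left(1 + Q\right)$)
$\frac{D{\left(-247 \right)}}{-404949} + \frac{\left(-36874 + J\right) \left(194944 + 39840\right)}{399598} = \frac{\left(-247\right) \left(1 - 247\right)}{-404949} + \frac{\left(-36874 + 202396\right) \left(194944 + 39840\right)}{399598} = \left(-247\right) \left(-246\right) \left(- \frac{1}{404949}\right) + 165522 \cdot 234784 \cdot \frac{1}{399598} = 60762 \left(- \frac{1}{404949}\right) + 38861917248 \cdot \frac{1}{399598} = - \frac{20254}{134983} + \frac{19430958624}{199799} = \frac{2622845041214446}{26969468417}$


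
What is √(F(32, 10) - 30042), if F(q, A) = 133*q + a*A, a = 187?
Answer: 2*I*√5979 ≈ 154.65*I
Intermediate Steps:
F(q, A) = 133*q + 187*A
√(F(32, 10) - 30042) = √((133*32 + 187*10) - 30042) = √((4256 + 1870) - 30042) = √(6126 - 30042) = √(-23916) = 2*I*√5979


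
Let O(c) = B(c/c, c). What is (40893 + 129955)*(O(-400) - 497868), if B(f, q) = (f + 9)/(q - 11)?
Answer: -34959559806784/411 ≈ -8.5060e+10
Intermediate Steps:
B(f, q) = (9 + f)/(-11 + q)
O(c) = 10/(-11 + c) (O(c) = (9 + c/c)/(-11 + c) = (9 + 1)/(-11 + c) = 10/(-11 + c))
(40893 + 129955)*(O(-400) - 497868) = (40893 + 129955)*(10/(-11 - 400) - 497868) = 170848*(10/(-411) - 497868) = 170848*(10*(-1/411) - 497868) = 170848*(-10/411 - 497868) = 170848*(-204623758/411) = -34959559806784/411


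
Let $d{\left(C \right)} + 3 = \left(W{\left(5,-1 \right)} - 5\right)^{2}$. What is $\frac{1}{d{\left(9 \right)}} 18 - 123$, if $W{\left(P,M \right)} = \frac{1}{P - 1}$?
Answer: $- \frac{38211}{313} \approx -122.08$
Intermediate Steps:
$W{\left(P,M \right)} = \frac{1}{-1 + P}$
$d{\left(C \right)} = \frac{313}{16}$ ($d{\left(C \right)} = -3 + \left(\frac{1}{-1 + 5} - 5\right)^{2} = -3 + \left(\frac{1}{4} - 5\right)^{2} = -3 + \left(- \frac{19}{4}\right)^{2} = -3 + \frac{361}{16} = \frac{313}{16}$)
$\frac{1}{d{\left(9 \right)}} 18 - 123 = \frac{1}{\frac{313}{16}} \cdot 18 - 123 = \frac{16}{313} \cdot 18 - 123 = \frac{288}{313} - 123 = - \frac{38211}{313}$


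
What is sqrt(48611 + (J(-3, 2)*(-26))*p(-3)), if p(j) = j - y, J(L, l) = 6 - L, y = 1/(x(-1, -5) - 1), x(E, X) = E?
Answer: 14*sqrt(251) ≈ 221.80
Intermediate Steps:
y = -1/2 (y = 1/(-1 - 1) = 1/(-2) = -1/2 ≈ -0.50000)
p(j) = 1/2 + j (p(j) = j - 1*(-1/2) = j + 1/2 = 1/2 + j)
sqrt(48611 + (J(-3, 2)*(-26))*p(-3)) = sqrt(48611 + ((6 - 1*(-3))*(-26))*(1/2 - 3)) = sqrt(48611 + ((6 + 3)*(-26))*(-5/2)) = sqrt(48611 + (9*(-26))*(-5/2)) = sqrt(48611 - 234*(-5/2)) = sqrt(48611 + 585) = sqrt(49196) = 14*sqrt(251)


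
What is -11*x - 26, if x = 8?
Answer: -114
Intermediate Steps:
-11*x - 26 = -11*8 - 26 = -88 - 26 = -114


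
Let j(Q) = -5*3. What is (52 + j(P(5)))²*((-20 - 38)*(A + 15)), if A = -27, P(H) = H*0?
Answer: 952824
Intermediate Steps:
P(H) = 0
j(Q) = -15
(52 + j(P(5)))²*((-20 - 38)*(A + 15)) = (52 - 15)²*((-20 - 38)*(-27 + 15)) = 37²*(-58*(-12)) = 1369*696 = 952824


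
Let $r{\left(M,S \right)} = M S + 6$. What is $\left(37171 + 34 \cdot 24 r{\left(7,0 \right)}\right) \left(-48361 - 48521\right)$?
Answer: $-4075535094$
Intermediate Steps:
$r{\left(M,S \right)} = 6 + M S$
$\left(37171 + 34 \cdot 24 r{\left(7,0 \right)}\right) \left(-48361 - 48521\right) = \left(37171 + 34 \cdot 24 \left(6 + 7 \cdot 0\right)\right) \left(-48361 - 48521\right) = \left(37171 + 816 \left(6 + 0\right)\right) \left(-96882\right) = \left(37171 + 816 \cdot 6\right) \left(-96882\right) = \left(37171 + 4896\right) \left(-96882\right) = 42067 \left(-96882\right) = -4075535094$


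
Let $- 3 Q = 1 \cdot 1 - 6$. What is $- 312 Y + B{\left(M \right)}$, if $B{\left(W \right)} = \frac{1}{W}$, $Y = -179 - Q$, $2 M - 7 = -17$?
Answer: $\frac{281839}{5} \approx 56368.0$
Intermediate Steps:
$M = -5$ ($M = \frac{7}{2} + \frac{1}{2} \left(-17\right) = \frac{7}{2} - \frac{17}{2} = -5$)
$Q = \frac{5}{3}$ ($Q = - \frac{1 \cdot 1 - 6}{3} = - \frac{1 - 6}{3} = \left(- \frac{1}{3}\right) \left(-5\right) = \frac{5}{3} \approx 1.6667$)
$Y = - \frac{542}{3}$ ($Y = -179 - \frac{5}{3} = - \frac{542}{3} \approx -180.67$)
$- 312 Y + B{\left(M \right)} = \left(-312\right) \left(- \frac{542}{3}\right) + \frac{1}{-5} = 56368 - \frac{1}{5} = \frac{281839}{5}$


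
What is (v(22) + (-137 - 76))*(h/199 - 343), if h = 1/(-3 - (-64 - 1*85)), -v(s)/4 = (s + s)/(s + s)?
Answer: 2162518057/29054 ≈ 74431.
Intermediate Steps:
v(s) = -4 (v(s) = -4*(s + s)/(s + s) = -4*2*s/(2*s) = -4*2*s*1/(2*s) = -4*1 = -4)
h = 1/146 (h = 1/(-3 - (-64 - 85)) = 1/(-3 - 1*(-149)) = 1/(-3 + 149) = 1/146 ≈ 0.0068493)
(v(22) + (-137 - 76))*(h/199 - 343) = (-4 + (-137 - 76))*((1/146)/199 - 343) = (-4 - 213)*((1/146)*(1/199) - 343) = -217*(1/29054 - 343) = -217*(-9965521/29054) = 2162518057/29054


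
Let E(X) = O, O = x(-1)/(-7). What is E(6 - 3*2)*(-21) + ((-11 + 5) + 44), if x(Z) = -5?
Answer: 23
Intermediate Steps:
O = 5/7 (O = -5/(-7) = -5*(-⅐) = 5/7 ≈ 0.71429)
E(X) = 5/7
E(6 - 3*2)*(-21) + ((-11 + 5) + 44) = (5/7)*(-21) + ((-11 + 5) + 44) = -15 + (-6 + 44) = -15 + 38 = 23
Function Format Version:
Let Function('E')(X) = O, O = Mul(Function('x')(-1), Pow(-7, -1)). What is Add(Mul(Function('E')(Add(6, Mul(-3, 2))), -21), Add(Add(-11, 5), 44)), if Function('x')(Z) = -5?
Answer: 23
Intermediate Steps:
O = Rational(5, 7) (O = Mul(-5, Pow(-7, -1)) = Mul(-5, Rational(-1, 7)) = Rational(5, 7) ≈ 0.71429)
Function('E')(X) = Rational(5, 7)
Add(Mul(Function('E')(Add(6, Mul(-3, 2))), -21), Add(Add(-11, 5), 44)) = Add(Mul(Rational(5, 7), -21), Add(Add(-11, 5), 44)) = Add(-15, Add(-6, 44)) = Add(-15, 38) = 23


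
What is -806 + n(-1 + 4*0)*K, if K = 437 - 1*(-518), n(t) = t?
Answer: -1761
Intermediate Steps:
K = 955 (K = 437 + 518 = 955)
-806 + n(-1 + 4*0)*K = -806 + (-1 + 4*0)*955 = -806 + (-1 + 0)*955 = -806 - 1*955 = -806 - 955 = -1761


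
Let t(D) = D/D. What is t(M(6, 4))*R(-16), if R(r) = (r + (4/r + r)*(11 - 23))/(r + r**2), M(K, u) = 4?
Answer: 179/240 ≈ 0.74583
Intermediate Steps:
R(r) = (-48/r - 11*r)/(r + r**2) (R(r) = (r + (r + 4/r)*(-12))/(r + r**2) = (r + (-48/r - 12*r))/(r + r**2) = (-48/r - 11*r)/(r + r**2))
t(D) = 1
t(M(6, 4))*R(-16) = 1*((-48 - 11*(-16)**2)/((-16)**2*(1 - 16))) = 1*((1/256)*(-48 - 11*256)/(-15)) = 1*((1/256)*(-1/15)*(-48 - 2816)) = 1*((1/256)*(-1/15)*(-2864)) = 1*(179/240) = 179/240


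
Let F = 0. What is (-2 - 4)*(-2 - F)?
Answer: 12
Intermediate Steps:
(-2 - 4)*(-2 - F) = (-2 - 4)*(-2 - 1*0) = -6*(-2 + 0) = -6*(-2) = 12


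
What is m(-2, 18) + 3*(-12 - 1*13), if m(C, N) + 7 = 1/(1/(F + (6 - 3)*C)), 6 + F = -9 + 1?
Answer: -102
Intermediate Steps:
F = -14 (F = -6 + (-9 + 1) = -6 - 8 = -14)
m(C, N) = -21 + 3*C (m(C, N) = -7 + 1/(1/(-14 + (6 - 3)*C)) = -7 + 1/(1/(-14 + 3*C)) = -7 + (-14 + 3*C) = -21 + 3*C)
m(-2, 18) + 3*(-12 - 1*13) = (-21 + 3*(-2)) + 3*(-12 - 1*13) = (-21 - 6) + 3*(-12 - 13) = -27 + 3*(-25) = -27 - 75 = -102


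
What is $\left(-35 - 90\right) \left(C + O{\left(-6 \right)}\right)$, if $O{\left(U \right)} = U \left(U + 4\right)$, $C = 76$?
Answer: $-11000$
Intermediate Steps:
$O{\left(U \right)} = U \left(4 + U\right)$
$\left(-35 - 90\right) \left(C + O{\left(-6 \right)}\right) = \left(-35 - 90\right) \left(76 - 6 \left(4 - 6\right)\right) = - 125 \left(76 - -12\right) = - 125 \left(76 + 12\right) = \left(-125\right) 88 = -11000$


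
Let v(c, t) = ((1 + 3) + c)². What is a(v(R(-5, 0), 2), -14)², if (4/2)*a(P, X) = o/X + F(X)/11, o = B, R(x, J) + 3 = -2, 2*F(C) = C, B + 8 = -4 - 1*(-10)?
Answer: 361/5929 ≈ 0.060887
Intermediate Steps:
B = -2 (B = -8 + (-4 - 1*(-10)) = -8 + (-4 + 10) = -8 + 6 = -2)
F(C) = C/2
R(x, J) = -5 (R(x, J) = -3 - 2 = -5)
o = -2
v(c, t) = (4 + c)²
a(P, X) = -1/X + X/44 (a(P, X) = (-2/X + (X/2)/11)/2 = (-2/X + (X/2)*(1/11))/2 = (-2/X + X/22)/2 = -1/X + X/44)
a(v(R(-5, 0), 2), -14)² = (-1/(-14) + (1/44)*(-14))² = (-1*(-1/14) - 7/22)² = (1/14 - 7/22)² = (-19/77)² = 361/5929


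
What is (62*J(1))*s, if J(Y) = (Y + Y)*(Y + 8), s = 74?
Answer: 82584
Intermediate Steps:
J(Y) = 2*Y*(8 + Y) (J(Y) = (2*Y)*(8 + Y) = 2*Y*(8 + Y))
(62*J(1))*s = (62*(2*1*(8 + 1)))*74 = (62*(2*1*9))*74 = (62*18)*74 = 1116*74 = 82584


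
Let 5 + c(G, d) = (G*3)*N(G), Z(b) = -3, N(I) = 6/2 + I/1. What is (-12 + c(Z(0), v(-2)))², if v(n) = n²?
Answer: 289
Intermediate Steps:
N(I) = 3 + I (N(I) = 6*(½) + I*1 = 3 + I)
c(G, d) = -5 + 3*G*(3 + G) (c(G, d) = -5 + (G*3)*(3 + G) = -5 + (3*G)*(3 + G) = -5 + 3*G*(3 + G))
(-12 + c(Z(0), v(-2)))² = (-12 + (-5 + 3*(-3)*(3 - 3)))² = (-12 + (-5 + 3*(-3)*0))² = (-12 + (-5 + 0))² = (-12 - 5)² = (-17)² = 289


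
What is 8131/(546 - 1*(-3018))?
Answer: 8131/3564 ≈ 2.2814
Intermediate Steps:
8131/(546 - 1*(-3018)) = 8131/(546 + 3018) = 8131/3564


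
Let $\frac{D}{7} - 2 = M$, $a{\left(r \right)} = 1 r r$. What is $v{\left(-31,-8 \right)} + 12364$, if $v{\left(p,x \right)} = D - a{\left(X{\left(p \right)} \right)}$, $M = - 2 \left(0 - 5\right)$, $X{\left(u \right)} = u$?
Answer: $11487$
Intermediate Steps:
$a{\left(r \right)} = r^{2}$ ($a{\left(r \right)} = r r = r^{2}$)
$M = 10$ ($M = \left(-2\right) \left(-5\right) = 10$)
$D = 84$ ($D = 14 + 7 \cdot 10 = 14 + 70 = 84$)
$v{\left(p,x \right)} = 84 - p^{2}$
$v{\left(-31,-8 \right)} + 12364 = \left(84 - \left(-31\right)^{2}\right) + 12364 = \left(84 - 961\right) + 12364 = -877 + 12364 = 11487$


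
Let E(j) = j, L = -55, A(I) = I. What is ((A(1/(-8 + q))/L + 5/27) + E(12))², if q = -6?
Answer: 64189769449/432224100 ≈ 148.51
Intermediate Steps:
((A(1/(-8 + q))/L + 5/27) + E(12))² = ((1/(-8 - 6*(-55)) + 5/27) + 12)² = ((-1/55/(-14) + 5*(1/27)) + 12)² = ((-1/14*(-1/55) + 5/27) + 12)² = ((1/770 + 5/27) + 12)² = (3877/20790 + 12)² = (253357/20790)² = 64189769449/432224100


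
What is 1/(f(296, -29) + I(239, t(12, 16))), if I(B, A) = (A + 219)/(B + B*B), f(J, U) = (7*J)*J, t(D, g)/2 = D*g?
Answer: 19120/11726525641 ≈ 1.6305e-6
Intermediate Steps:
t(D, g) = 2*D*g (t(D, g) = 2*(D*g) = 2*D*g)
f(J, U) = 7*J**2
I(B, A) = (219 + A)/(B + B**2)
1/(f(296, -29) + I(239, t(12, 16))) = 1/(7*296**2 + (219 + 2*12*16)/(239*(1 + 239))) = 1/(7*87616 + (1/239)*(219 + 384)/240) = 1/(613312 + (1/239)*(1/240)*603) = 1/(613312 + 201/19120) = 1/(11726525641/19120) = 19120/11726525641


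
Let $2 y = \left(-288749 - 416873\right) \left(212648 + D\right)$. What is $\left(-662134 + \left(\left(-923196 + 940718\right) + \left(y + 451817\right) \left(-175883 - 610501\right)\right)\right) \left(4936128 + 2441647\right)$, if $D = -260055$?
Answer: $-97041253347461538244700$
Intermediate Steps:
$y = 16725711077$ ($y = \frac{\left(-288749 - 416873\right) \left(212648 - 260055\right)}{2} = \frac{\left(-705622\right) \left(-47407\right)}{2} = \frac{1}{2} \cdot 33451422154 = 16725711077$)
$\left(-662134 + \left(\left(-923196 + 940718\right) + \left(y + 451817\right) \left(-175883 - 610501\right)\right)\right) \left(4936128 + 2441647\right) = \left(-662134 + \left(\left(-923196 + 940718\right) + \left(16725711077 + 451817\right) \left(-175883 - 610501\right)\right)\right) \left(4936128 + 2441647\right) = \left(-662134 + \left(17522 + 16726162894 \left(-786384\right)\right)\right) 7377775 = \left(-662134 + \left(17522 - 13153186881235296\right)\right) 7377775 = \left(-662134 - 13153186881217774\right) 7377775 = \left(-13153186881879908\right) 7377775 = -97041253347461538244700$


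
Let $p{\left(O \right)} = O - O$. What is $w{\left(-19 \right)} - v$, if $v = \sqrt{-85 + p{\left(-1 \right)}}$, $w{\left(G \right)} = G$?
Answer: $-19 - i \sqrt{85} \approx -19.0 - 9.2195 i$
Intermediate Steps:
$p{\left(O \right)} = 0$
$v = i \sqrt{85}$ ($v = \sqrt{-85 + 0} = \sqrt{-85} = i \sqrt{85} \approx 9.2195 i$)
$w{\left(-19 \right)} - v = -19 - i \sqrt{85}$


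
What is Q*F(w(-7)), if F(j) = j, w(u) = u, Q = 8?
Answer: -56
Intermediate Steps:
Q*F(w(-7)) = 8*(-7) = -56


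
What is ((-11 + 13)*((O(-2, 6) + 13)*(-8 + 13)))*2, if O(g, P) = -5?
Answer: 160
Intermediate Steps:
((-11 + 13)*((O(-2, 6) + 13)*(-8 + 13)))*2 = ((-11 + 13)*((-5 + 13)*(-8 + 13)))*2 = (2*(8*5))*2 = (2*40)*2 = 80*2 = 160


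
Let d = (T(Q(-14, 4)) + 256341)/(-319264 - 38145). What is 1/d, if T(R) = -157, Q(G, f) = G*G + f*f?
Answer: -357409/256184 ≈ -1.3951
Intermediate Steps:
Q(G, f) = G² + f²
d = -256184/357409 (d = (-157 + 256341)/(-319264 - 38145) = 256184/(-357409) = 256184*(-1/357409) = -256184/357409 ≈ -0.71678)
1/d = 1/(-256184/357409) = -357409/256184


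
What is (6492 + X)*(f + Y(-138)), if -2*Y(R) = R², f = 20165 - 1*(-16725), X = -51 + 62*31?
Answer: 228878584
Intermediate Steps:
X = 1871 (X = -51 + 1922 = 1871)
f = 36890 (f = 20165 + 16725 = 36890)
Y(R) = -R²/2
(6492 + X)*(f + Y(-138)) = (6492 + 1871)*(36890 - ½*(-138)²) = 8363*(36890 - ½*19044) = 8363*(36890 - 9522) = 8363*27368 = 228878584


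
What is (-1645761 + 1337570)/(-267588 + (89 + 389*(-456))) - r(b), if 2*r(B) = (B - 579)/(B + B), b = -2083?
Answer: 691784433/1853382578 ≈ 0.37326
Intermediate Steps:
r(B) = (-579 + B)/(4*B) (r(B) = ((B - 579)/(B + B))/2 = ((-579 + B)/((2*B)))/2 = ((-579 + B)*(1/(2*B)))/2 = ((-579 + B)/(2*B))/2 = (-579 + B)/(4*B))
(-1645761 + 1337570)/(-267588 + (89 + 389*(-456))) - r(b) = (-1645761 + 1337570)/(-267588 + (89 + 389*(-456))) - (-579 - 2083)/(4*(-2083)) = -308191/(-267588 + (89 - 177384)) - (-1)*(-2662)/(4*2083) = -308191/(-267588 - 177295) - 1*1331/4166 = -308191/(-444883) - 1331/4166 = -308191*(-1/444883) - 1331/4166 = 308191/444883 - 1331/4166 = 691784433/1853382578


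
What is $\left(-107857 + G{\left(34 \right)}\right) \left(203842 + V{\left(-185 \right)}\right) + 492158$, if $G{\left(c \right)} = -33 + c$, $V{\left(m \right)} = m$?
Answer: $-21965137234$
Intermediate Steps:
$\left(-107857 + G{\left(34 \right)}\right) \left(203842 + V{\left(-185 \right)}\right) + 492158 = \left(-107857 + \left(-33 + 34\right)\right) \left(203842 - 185\right) + 492158 = \left(-107857 + 1\right) 203657 + 492158 = \left(-107856\right) 203657 + 492158 = -21965629392 + 492158 = -21965137234$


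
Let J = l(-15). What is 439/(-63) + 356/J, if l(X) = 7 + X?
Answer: -6485/126 ≈ -51.468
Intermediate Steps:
J = -8 (J = 7 - 15 = -8)
439/(-63) + 356/J = 439/(-63) + 356/(-8) = 439*(-1/63) + 356*(-⅛) = -439/63 - 89/2 = -6485/126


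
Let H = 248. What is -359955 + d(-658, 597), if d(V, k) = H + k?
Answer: -359110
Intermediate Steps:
d(V, k) = 248 + k
-359955 + d(-658, 597) = -359955 + (248 + 597) = -359955 + 845 = -359110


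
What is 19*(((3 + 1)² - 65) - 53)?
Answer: -1938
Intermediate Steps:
19*(((3 + 1)² - 65) - 53) = 19*((4² - 65) - 53) = 19*((16 - 65) - 53) = 19*(-49 - 53) = 19*(-102) = -1938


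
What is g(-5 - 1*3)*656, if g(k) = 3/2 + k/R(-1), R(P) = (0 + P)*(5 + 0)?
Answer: 10168/5 ≈ 2033.6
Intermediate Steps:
R(P) = 5*P (R(P) = P*5 = 5*P)
g(k) = 3/2 - k/5 (g(k) = 3/2 + k/((5*(-1))) = 3*(½) + k/(-5) = 3/2 + k*(-⅕) = 3/2 - k/5)
g(-5 - 1*3)*656 = (3/2 - (-5 - 1*3)/5)*656 = (3/2 - (-5 - 3)/5)*656 = (3/2 - ⅕*(-8))*656 = (3/2 + 8/5)*656 = (31/10)*656 = 10168/5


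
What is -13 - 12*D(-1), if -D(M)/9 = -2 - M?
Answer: -121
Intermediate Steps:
D(M) = 18 + 9*M (D(M) = -9*(-2 - M) = 18 + 9*M)
-13 - 12*D(-1) = -13 - 12*(18 + 9*(-1)) = -13 - 12*(18 - 9) = -13 - 12*9 = -13 - 108 = -121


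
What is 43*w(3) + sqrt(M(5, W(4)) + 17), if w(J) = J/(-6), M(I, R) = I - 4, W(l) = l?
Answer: -43/2 + 3*sqrt(2) ≈ -17.257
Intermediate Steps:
M(I, R) = -4 + I
w(J) = -J/6 (w(J) = J*(-1/6) = -J/6)
43*w(3) + sqrt(M(5, W(4)) + 17) = 43*(-1/6*3) + sqrt((-4 + 5) + 17) = 43*(-1/2) + sqrt(1 + 17) = -43/2 + sqrt(18) = -43/2 + 3*sqrt(2)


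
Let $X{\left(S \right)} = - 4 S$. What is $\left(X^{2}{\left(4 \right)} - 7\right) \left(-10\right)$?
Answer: $-2490$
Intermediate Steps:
$\left(X^{2}{\left(4 \right)} - 7\right) \left(-10\right) = \left(\left(\left(-4\right) 4\right)^{2} - 7\right) \left(-10\right) = \left(\left(-16\right)^{2} - 7\right) \left(-10\right) = \left(256 - 7\right) \left(-10\right) = 249 \left(-10\right) = -2490$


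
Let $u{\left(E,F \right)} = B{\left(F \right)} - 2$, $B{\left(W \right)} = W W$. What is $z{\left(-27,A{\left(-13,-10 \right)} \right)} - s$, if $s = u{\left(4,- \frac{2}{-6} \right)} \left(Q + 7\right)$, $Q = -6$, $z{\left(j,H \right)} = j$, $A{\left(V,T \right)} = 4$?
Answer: $- \frac{226}{9} \approx -25.111$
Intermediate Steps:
$B{\left(W \right)} = W^{2}$
$u{\left(E,F \right)} = -2 + F^{2}$ ($u{\left(E,F \right)} = F^{2} - 2 = -2 + F^{2}$)
$s = - \frac{17}{9}$ ($s = \left(-2 + \left(- \frac{2}{-6}\right)^{2}\right) \left(-6 + 7\right) = \left(-2 + \left(\left(-2\right) \left(- \frac{1}{6}\right)\right)^{2}\right) 1 = \left(-2 + \left(\frac{1}{3}\right)^{2}\right) 1 = \left(-2 + \frac{1}{9}\right) 1 = \left(- \frac{17}{9}\right) 1 = - \frac{17}{9} \approx -1.8889$)
$z{\left(-27,A{\left(-13,-10 \right)} \right)} - s = -27 - - \frac{17}{9} = -27 + \frac{17}{9} = - \frac{226}{9}$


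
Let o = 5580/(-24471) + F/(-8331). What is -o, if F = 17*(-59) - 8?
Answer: 805437/7550663 ≈ 0.10667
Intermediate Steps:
F = -1011 (F = -1003 - 8 = -1011)
o = -805437/7550663 (o = 5580/(-24471) - 1011/(-8331) = 5580*(-1/24471) - 1011*(-1/8331) = -620/2719 + 337/2777 = -805437/7550663 ≈ -0.10667)
-o = -1*(-805437/7550663) = 805437/7550663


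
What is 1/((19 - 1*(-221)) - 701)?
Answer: -1/461 ≈ -0.0021692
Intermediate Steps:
1/((19 - 1*(-221)) - 701) = 1/((19 + 221) - 701) = 1/(240 - 701) = 1/(-461) = -1/461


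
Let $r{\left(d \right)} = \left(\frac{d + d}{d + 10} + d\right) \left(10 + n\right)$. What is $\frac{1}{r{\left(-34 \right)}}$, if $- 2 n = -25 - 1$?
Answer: $- \frac{6}{4301} \approx -0.001395$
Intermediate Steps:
$n = 13$ ($n = - \frac{-25 - 1}{2} = \left(- \frac{1}{2}\right) \left(-26\right) = 13$)
$r{\left(d \right)} = 23 d + \frac{46 d}{10 + d}$ ($r{\left(d \right)} = \left(\frac{d + d}{d + 10} + d\right) \left(10 + 13\right) = \left(\frac{2 d}{10 + d} + d\right) 23 = \left(d + \frac{2 d}{10 + d}\right) 23 = 23 d + \frac{46 d}{10 + d}$)
$\frac{1}{r{\left(-34 \right)}} = \frac{1}{23 \left(-34\right) \frac{1}{10 - 34} \left(12 - 34\right)} = \frac{1}{23 \left(-34\right) \frac{1}{-24} \left(-22\right)} = \frac{1}{23 \left(-34\right) \left(- \frac{1}{24}\right) \left(-22\right)} = \frac{1}{- \frac{4301}{6}} = - \frac{6}{4301}$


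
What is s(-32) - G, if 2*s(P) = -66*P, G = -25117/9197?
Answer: 9737149/9197 ≈ 1058.7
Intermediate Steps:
G = -25117/9197 (G = -25117*1/9197 = -25117/9197 ≈ -2.7310)
s(P) = -33*P (s(P) = (-66*P)/2 = -33*P)
s(-32) - G = -33*(-32) - 1*(-25117/9197) = 1056 + 25117/9197 = 9737149/9197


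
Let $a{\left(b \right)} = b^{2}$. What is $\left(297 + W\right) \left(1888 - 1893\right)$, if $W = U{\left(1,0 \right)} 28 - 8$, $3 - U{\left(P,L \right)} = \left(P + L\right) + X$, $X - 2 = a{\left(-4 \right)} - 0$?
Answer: $795$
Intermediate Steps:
$X = 18$ ($X = 2 + \left(\left(-4\right)^{2} - 0\right) = 2 + \left(16 + 0\right) = 2 + 16 = 18$)
$U{\left(P,L \right)} = -15 - L - P$ ($U{\left(P,L \right)} = 3 - \left(\left(P + L\right) + 18\right) = 3 - \left(\left(L + P\right) + 18\right) = 3 - \left(18 + L + P\right) = -15 - L - P$)
$W = -456$ ($W = \left(-15 - 0 - 1\right) 28 - 8 = \left(-15 + 0 - 1\right) 28 - 8 = \left(-16\right) 28 - 8 = -448 - 8 = -456$)
$\left(297 + W\right) \left(1888 - 1893\right) = \left(297 - 456\right) \left(1888 - 1893\right) = \left(-159\right) \left(-5\right) = 795$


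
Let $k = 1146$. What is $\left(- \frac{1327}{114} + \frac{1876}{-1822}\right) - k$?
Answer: $- \frac{120332513}{103854} \approx -1158.7$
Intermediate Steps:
$\left(- \frac{1327}{114} + \frac{1876}{-1822}\right) - k = \left(- \frac{1327}{114} + \frac{1876}{-1822}\right) - 1146 = \left(\left(-1327\right) \frac{1}{114} + 1876 \left(- \frac{1}{1822}\right)\right) - 1146 = \left(- \frac{1327}{114} - \frac{938}{911}\right) - 1146 = - \frac{1315829}{103854} - 1146 = - \frac{120332513}{103854}$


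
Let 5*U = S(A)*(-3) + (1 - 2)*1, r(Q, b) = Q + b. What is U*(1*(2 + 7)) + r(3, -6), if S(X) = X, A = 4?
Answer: -132/5 ≈ -26.400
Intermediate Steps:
U = -13/5 (U = (4*(-3) + (1 - 2)*1)/5 = (-12 - 1*1)/5 = (-12 - 1)/5 = (⅕)*(-13) = -13/5 ≈ -2.6000)
U*(1*(2 + 7)) + r(3, -6) = -13*(2 + 7)/5 + (3 - 6) = -13*9/5 - 3 = -13/5*9 - 3 = -117/5 - 3 = -132/5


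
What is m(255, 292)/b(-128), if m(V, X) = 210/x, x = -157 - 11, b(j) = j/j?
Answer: -5/4 ≈ -1.2500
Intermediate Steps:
b(j) = 1
x = -168
m(V, X) = -5/4 (m(V, X) = 210/(-168) = 210*(-1/168) = -5/4)
m(255, 292)/b(-128) = -5/4/1 = -5/4*1 = -5/4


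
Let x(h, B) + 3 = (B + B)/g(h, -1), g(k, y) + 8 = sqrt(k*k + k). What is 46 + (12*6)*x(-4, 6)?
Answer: -3938/13 - 432*sqrt(3)/13 ≈ -360.48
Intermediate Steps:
g(k, y) = -8 + sqrt(k + k**2) (g(k, y) = -8 + sqrt(k*k + k) = -8 + sqrt(k**2 + k) = -8 + sqrt(k + k**2))
x(h, B) = -3 + 2*B/(-8 + sqrt(h*(1 + h))) (x(h, B) = -3 + (B + B)/(-8 + sqrt(h*(1 + h))) = -3 + (2*B)/(-8 + sqrt(h*(1 + h))) = -3 + 2*B/(-8 + sqrt(h*(1 + h))))
46 + (12*6)*x(-4, 6) = 46 + (12*6)*(-3 + 2*6/(-8 + sqrt(-4*(1 - 4)))) = 46 + 72*(-3 + 2*6/(-8 + sqrt(-4*(-3)))) = 46 + 72*(-3 + 2*6/(-8 + sqrt(12))) = 46 + 72*(-3 + 2*6/(-8 + 2*sqrt(3))) = 46 + 72*(-3 + 12/(-8 + 2*sqrt(3))) = 46 + (-216 + 864/(-8 + 2*sqrt(3))) = -170 + 864/(-8 + 2*sqrt(3))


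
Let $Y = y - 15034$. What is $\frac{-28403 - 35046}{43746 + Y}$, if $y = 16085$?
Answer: $- \frac{63449}{44797} \approx -1.4164$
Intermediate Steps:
$Y = 1051$ ($Y = 16085 - 15034 = 1051$)
$\frac{-28403 - 35046}{43746 + Y} = \frac{-28403 - 35046}{43746 + 1051} = - \frac{63449}{44797}$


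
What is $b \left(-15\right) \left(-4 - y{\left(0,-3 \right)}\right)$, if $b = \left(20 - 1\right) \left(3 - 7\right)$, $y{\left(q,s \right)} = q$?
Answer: $-4560$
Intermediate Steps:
$b = -76$ ($b = 19 \left(-4\right) = -76$)
$b \left(-15\right) \left(-4 - y{\left(0,-3 \right)}\right) = \left(-76\right) \left(-15\right) \left(-4 - 0\right) = 1140 \left(-4 + 0\right) = 1140 \left(-4\right) = -4560$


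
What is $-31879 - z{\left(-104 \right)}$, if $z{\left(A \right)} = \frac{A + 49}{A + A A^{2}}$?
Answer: $- \frac{35862854927}{1124968} \approx -31879.0$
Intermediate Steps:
$z{\left(A \right)} = \frac{49 + A}{A + A^{3}}$
$-31879 - z{\left(-104 \right)} = -31879 - \frac{49 - 104}{-104 + \left(-104\right)^{3}} = -31879 - \frac{1}{-104 - 1124864} \left(-55\right) = -31879 - \frac{1}{-1124968} \left(-55\right) = -31879 - \left(- \frac{1}{1124968}\right) \left(-55\right) = -31879 - \frac{55}{1124968} = - \frac{35862854927}{1124968}$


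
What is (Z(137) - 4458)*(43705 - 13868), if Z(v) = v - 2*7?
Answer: -129343395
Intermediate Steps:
Z(v) = -14 + v (Z(v) = v - 14 = -14 + v)
(Z(137) - 4458)*(43705 - 13868) = ((-14 + 137) - 4458)*(43705 - 13868) = (123 - 4458)*29837 = -4335*29837 = -129343395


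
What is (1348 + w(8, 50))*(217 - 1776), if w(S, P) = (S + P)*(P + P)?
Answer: -11143732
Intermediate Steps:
w(S, P) = 2*P*(P + S) (w(S, P) = (P + S)*(2*P) = 2*P*(P + S))
(1348 + w(8, 50))*(217 - 1776) = (1348 + 2*50*(50 + 8))*(217 - 1776) = (1348 + 2*50*58)*(-1559) = (1348 + 5800)*(-1559) = 7148*(-1559) = -11143732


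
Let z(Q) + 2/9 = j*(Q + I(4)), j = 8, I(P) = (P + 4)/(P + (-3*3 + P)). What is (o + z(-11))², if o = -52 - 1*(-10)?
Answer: 3055504/81 ≈ 37722.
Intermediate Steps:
o = -42 (o = -52 + 10 = -42)
I(P) = (4 + P)/(-9 + 2*P) (I(P) = (4 + P)/(P + (-9 + P)) = (4 + P)/(-9 + 2*P))
z(Q) = -578/9 + 8*Q (z(Q) = -2/9 + 8*(Q + (4 + 4)/(-9 + 2*4)) = -2/9 + 8*(Q + 8/(-9 + 8)) = -2/9 + 8*(Q + 8/(-1)) = -2/9 + 8*(Q - 1*8) = -2/9 + 8*(Q - 8) = -2/9 + 8*(-8 + Q) = -2/9 + (-64 + 8*Q) = -578/9 + 8*Q)
(o + z(-11))² = (-42 + (-578/9 + 8*(-11)))² = (-42 + (-578/9 - 88))² = (-42 - 1370/9)² = (-1748/9)² = 3055504/81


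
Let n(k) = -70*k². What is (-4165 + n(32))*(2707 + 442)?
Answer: -238835905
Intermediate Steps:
(-4165 + n(32))*(2707 + 442) = (-4165 - 70*32²)*(2707 + 442) = (-4165 - 70*1024)*3149 = (-4165 - 71680)*3149 = -75845*3149 = -238835905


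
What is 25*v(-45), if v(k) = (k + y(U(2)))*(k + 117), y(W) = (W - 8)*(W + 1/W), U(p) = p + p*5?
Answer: 6000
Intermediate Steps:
U(p) = 6*p (U(p) = p + 5*p = 6*p)
y(W) = (-8 + W)*(W + 1/W)
v(k) = (117 + k)*(145/3 + k) (v(k) = (k + (1 + (6*2)**2 - 48*2 - 8/(6*2)))*(k + 117) = (k + (1 + 12**2 - 8*12 - 8/12))*(117 + k) = (k + (1 + 144 - 96 - 8*1/12))*(117 + k) = (k + (1 + 144 - 96 - 2/3))*(117 + k) = (k + 145/3)*(117 + k) = (145/3 + k)*(117 + k) = (117 + k)*(145/3 + k))
25*v(-45) = 25*(5655 + (-45)**2 + (496/3)*(-45)) = 25*(5655 + 2025 - 7440) = 25*240 = 6000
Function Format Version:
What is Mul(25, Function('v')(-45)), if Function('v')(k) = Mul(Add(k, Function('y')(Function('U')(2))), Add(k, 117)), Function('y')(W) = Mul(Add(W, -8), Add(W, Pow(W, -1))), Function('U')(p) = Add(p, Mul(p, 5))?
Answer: 6000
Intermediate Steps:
Function('U')(p) = Mul(6, p) (Function('U')(p) = Add(p, Mul(5, p)) = Mul(6, p))
Function('y')(W) = Mul(Add(-8, W), Add(W, Pow(W, -1)))
Function('v')(k) = Mul(Add(117, k), Add(Rational(145, 3), k)) (Function('v')(k) = Mul(Add(k, Add(1, Pow(Mul(6, 2), 2), Mul(-8, Mul(6, 2)), Mul(-8, Pow(Mul(6, 2), -1)))), Add(k, 117)) = Mul(Add(k, Add(1, Pow(12, 2), Mul(-8, 12), Mul(-8, Pow(12, -1)))), Add(117, k)) = Mul(Add(k, Add(1, 144, -96, Mul(-8, Rational(1, 12)))), Add(117, k)) = Mul(Add(k, Add(1, 144, -96, Rational(-2, 3))), Add(117, k)) = Mul(Add(k, Rational(145, 3)), Add(117, k)) = Mul(Add(Rational(145, 3), k), Add(117, k)) = Mul(Add(117, k), Add(Rational(145, 3), k)))
Mul(25, Function('v')(-45)) = Mul(25, Add(5655, Pow(-45, 2), Mul(Rational(496, 3), -45))) = Mul(25, Add(5655, 2025, -7440)) = Mul(25, 240) = 6000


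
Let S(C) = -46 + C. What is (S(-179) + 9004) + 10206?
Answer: 18985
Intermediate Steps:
(S(-179) + 9004) + 10206 = ((-46 - 179) + 9004) + 10206 = (-225 + 9004) + 10206 = 8779 + 10206 = 18985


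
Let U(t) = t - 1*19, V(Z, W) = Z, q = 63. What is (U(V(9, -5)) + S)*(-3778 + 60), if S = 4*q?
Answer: -899756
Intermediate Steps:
U(t) = -19 + t (U(t) = t - 19 = -19 + t)
S = 252 (S = 4*63 = 252)
(U(V(9, -5)) + S)*(-3778 + 60) = ((-19 + 9) + 252)*(-3778 + 60) = (-10 + 252)*(-3718) = 242*(-3718) = -899756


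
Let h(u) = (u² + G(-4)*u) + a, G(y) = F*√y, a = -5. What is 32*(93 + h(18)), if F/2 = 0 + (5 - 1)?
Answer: 13184 + 9216*I ≈ 13184.0 + 9216.0*I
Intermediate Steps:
F = 8 (F = 2*(0 + (5 - 1)) = 2*(0 + 4) = 2*4 = 8)
G(y) = 8*√y
h(u) = -5 + u² + 16*I*u (h(u) = (u² + (8*√(-4))*u) - 5 = (u² + (8*(2*I))*u) - 5 = (u² + (16*I)*u) - 5 = (u² + 16*I*u) - 5 = -5 + u² + 16*I*u)
32*(93 + h(18)) = 32*(93 + (-5 + 18² + 16*I*18)) = 32*(93 + (-5 + 324 + 288*I)) = 32*(93 + (319 + 288*I)) = 32*(412 + 288*I) = 13184 + 9216*I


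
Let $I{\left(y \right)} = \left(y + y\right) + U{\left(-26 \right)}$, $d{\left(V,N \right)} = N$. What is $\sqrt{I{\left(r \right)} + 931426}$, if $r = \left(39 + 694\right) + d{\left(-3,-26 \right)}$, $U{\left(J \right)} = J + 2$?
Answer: $4 \sqrt{58301} \approx 965.82$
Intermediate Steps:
$U{\left(J \right)} = 2 + J$
$r = 707$ ($r = \left(39 + 694\right) - 26 = 733 - 26 = 707$)
$I{\left(y \right)} = -24 + 2 y$ ($I{\left(y \right)} = \left(y + y\right) + \left(2 - 26\right) = 2 y - 24 = -24 + 2 y$)
$\sqrt{I{\left(r \right)} + 931426} = \sqrt{\left(-24 + 2 \cdot 707\right) + 931426} = \sqrt{\left(-24 + 1414\right) + 931426} = \sqrt{1390 + 931426} = \sqrt{932816} = 4 \sqrt{58301}$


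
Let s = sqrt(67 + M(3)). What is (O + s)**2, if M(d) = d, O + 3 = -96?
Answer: (99 - sqrt(70))**2 ≈ 8214.4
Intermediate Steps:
O = -99 (O = -3 - 96 = -99)
s = sqrt(70) (s = sqrt(67 + 3) = sqrt(70) ≈ 8.3666)
(O + s)**2 = (-99 + sqrt(70))**2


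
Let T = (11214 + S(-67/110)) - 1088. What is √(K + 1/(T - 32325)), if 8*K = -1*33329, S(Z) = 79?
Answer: 13*I*√753868955/5530 ≈ 64.546*I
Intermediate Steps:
T = 10205 (T = (11214 + 79) - 1088 = 11293 - 1088 = 10205)
K = -33329/8 (K = (-1*33329)/8 = (⅛)*(-33329) = -33329/8 ≈ -4166.1)
√(K + 1/(T - 32325)) = √(-33329/8 + 1/(10205 - 32325)) = √(-33329/8 + 1/(-22120)) = √(-33329/8 - 1/22120) = √(-46077343/11060) = 13*I*√753868955/5530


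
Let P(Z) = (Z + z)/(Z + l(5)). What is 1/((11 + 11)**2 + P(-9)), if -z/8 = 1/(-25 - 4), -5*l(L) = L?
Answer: 290/140613 ≈ 0.0020624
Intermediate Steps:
l(L) = -L/5
z = 8/29 (z = -8/(-25 - 4) = -8/(-29) = -8*(-1/29) = 8/29 ≈ 0.27586)
P(Z) = (8/29 + Z)/(-1 + Z) (P(Z) = (Z + 8/29)/(Z - 1/5*5) = (8/29 + Z)/(Z - 1) = (8/29 + Z)/(-1 + Z))
1/((11 + 11)**2 + P(-9)) = 1/((11 + 11)**2 + (8/29 - 9)/(-1 - 9)) = 1/(22**2 - 253/29/(-10)) = 1/(484 - 1/10*(-253/29)) = 1/(484 + 253/290) = 1/(140613/290) = 290/140613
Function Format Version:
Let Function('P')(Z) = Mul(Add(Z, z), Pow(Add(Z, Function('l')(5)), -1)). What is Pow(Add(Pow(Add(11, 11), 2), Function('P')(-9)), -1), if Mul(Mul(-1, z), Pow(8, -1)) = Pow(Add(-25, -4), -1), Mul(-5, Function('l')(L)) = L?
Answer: Rational(290, 140613) ≈ 0.0020624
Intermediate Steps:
Function('l')(L) = Mul(Rational(-1, 5), L)
z = Rational(8, 29) (z = Mul(-8, Pow(Add(-25, -4), -1)) = Mul(-8, Pow(-29, -1)) = Mul(-8, Rational(-1, 29)) = Rational(8, 29) ≈ 0.27586)
Function('P')(Z) = Mul(Pow(Add(-1, Z), -1), Add(Rational(8, 29), Z)) (Function('P')(Z) = Mul(Add(Z, Rational(8, 29)), Pow(Add(Z, Mul(Rational(-1, 5), 5)), -1)) = Mul(Add(Rational(8, 29), Z), Pow(Add(Z, -1), -1)) = Mul(Add(Rational(8, 29), Z), Pow(Add(-1, Z), -1)) = Mul(Pow(Add(-1, Z), -1), Add(Rational(8, 29), Z)))
Pow(Add(Pow(Add(11, 11), 2), Function('P')(-9)), -1) = Pow(Add(Pow(Add(11, 11), 2), Mul(Pow(Add(-1, -9), -1), Add(Rational(8, 29), -9))), -1) = Pow(Add(Pow(22, 2), Mul(Pow(-10, -1), Rational(-253, 29))), -1) = Pow(Add(484, Mul(Rational(-1, 10), Rational(-253, 29))), -1) = Pow(Add(484, Rational(253, 290)), -1) = Pow(Rational(140613, 290), -1) = Rational(290, 140613)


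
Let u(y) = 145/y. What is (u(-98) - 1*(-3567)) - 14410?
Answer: -1062759/98 ≈ -10844.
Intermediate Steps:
(u(-98) - 1*(-3567)) - 14410 = (145/(-98) - 1*(-3567)) - 14410 = (145*(-1/98) + 3567) - 14410 = (-145/98 + 3567) - 14410 = 349421/98 - 14410 = -1062759/98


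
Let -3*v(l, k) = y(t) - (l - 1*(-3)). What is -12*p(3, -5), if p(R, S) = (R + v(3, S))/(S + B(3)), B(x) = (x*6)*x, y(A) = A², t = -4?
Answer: 4/49 ≈ 0.081633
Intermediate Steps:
v(l, k) = -13/3 + l/3 (v(l, k) = -((-4)² - (l - 1*(-3)))/3 = -(16 - (l + 3))/3 = -(16 - (3 + l))/3 = -(16 + (-3 - l))/3 = -(13 - l)/3 = -13/3 + l/3)
B(x) = 6*x² (B(x) = (6*x)*x = 6*x²)
p(R, S) = (-10/3 + R)/(54 + S) (p(R, S) = (R + (-13/3 + (⅓)*3))/(S + 6*3²) = (R + (-13/3 + 1))/(S + 6*9) = (R - 10/3)/(S + 54) = (-10/3 + R)/(54 + S))
-12*p(3, -5) = -12*(-10/3 + 3)/(54 - 5) = -12*(-1)/(49*3) = -12*(-1/147) = 4/49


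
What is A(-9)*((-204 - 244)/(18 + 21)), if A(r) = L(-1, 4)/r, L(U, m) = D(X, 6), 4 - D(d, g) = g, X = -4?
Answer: -896/351 ≈ -2.5527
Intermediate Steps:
D(d, g) = 4 - g
L(U, m) = -2 (L(U, m) = 4 - 1*6 = 4 - 6 = -2)
A(r) = -2/r
A(-9)*((-204 - 244)/(18 + 21)) = (-2/(-9))*((-204 - 244)/(18 + 21)) = (-2*(-⅑))*(-448/39) = 2*(-448*1/39)/9 = (2/9)*(-448/39) = -896/351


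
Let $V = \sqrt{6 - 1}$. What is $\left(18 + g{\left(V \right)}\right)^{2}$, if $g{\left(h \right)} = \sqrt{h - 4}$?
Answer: $\left(18 + i \sqrt{4 - \sqrt{5}}\right)^{2} \approx 322.24 + 47.813 i$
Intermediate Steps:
$V = \sqrt{5} \approx 2.2361$
$g{\left(h \right)} = \sqrt{-4 + h}$ ($g{\left(h \right)} = \sqrt{h - 4} = \sqrt{-4 + h}$)
$\left(18 + g{\left(V \right)}\right)^{2} = \left(18 + \sqrt{-4 + \sqrt{5}}\right)^{2}$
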